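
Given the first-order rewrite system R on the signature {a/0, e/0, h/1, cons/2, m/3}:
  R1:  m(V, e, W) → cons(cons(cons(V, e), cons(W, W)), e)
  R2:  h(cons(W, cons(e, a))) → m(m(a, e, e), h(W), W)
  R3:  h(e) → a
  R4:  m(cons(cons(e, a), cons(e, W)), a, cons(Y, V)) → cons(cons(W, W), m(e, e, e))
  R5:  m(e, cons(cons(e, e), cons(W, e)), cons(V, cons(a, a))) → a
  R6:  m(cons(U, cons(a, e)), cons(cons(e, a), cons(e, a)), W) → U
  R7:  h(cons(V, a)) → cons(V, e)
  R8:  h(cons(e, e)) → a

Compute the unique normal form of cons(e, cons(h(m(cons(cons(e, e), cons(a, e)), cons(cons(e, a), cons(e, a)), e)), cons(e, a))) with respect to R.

1. cons(e, cons(h(m(cons(cons(e, e), cons(a, e)), cons(cons(e, a), cons(e, a)), e)), cons(e, a)))  →  cons(e, cons(h(cons(e, e)), cons(e, a)))   [R6 at 2.1.1]
2. cons(e, cons(h(cons(e, e)), cons(e, a)))  →  cons(e, cons(a, cons(e, a)))   [R8 at 2.1]

cons(e, cons(a, cons(e, a)))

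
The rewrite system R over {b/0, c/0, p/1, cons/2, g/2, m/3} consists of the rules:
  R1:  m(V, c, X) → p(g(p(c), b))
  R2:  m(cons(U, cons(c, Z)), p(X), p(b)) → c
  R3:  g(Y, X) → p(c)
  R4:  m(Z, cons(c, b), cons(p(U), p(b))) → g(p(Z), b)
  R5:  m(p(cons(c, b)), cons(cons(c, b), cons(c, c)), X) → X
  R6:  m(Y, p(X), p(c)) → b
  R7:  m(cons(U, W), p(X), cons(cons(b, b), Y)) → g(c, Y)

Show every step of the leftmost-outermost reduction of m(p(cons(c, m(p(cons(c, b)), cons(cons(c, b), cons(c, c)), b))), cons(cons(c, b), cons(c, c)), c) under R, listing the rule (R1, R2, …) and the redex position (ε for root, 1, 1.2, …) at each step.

1. m(p(cons(c, m(p(cons(c, b)), cons(cons(c, b), cons(c, c)), b))), cons(cons(c, b), cons(c, c)), c)  →  m(p(cons(c, b)), cons(cons(c, b), cons(c, c)), c)   [R5 at 1.1.2]
2. m(p(cons(c, b)), cons(cons(c, b), cons(c, c)), c)  →  c   [R5 at ε]

c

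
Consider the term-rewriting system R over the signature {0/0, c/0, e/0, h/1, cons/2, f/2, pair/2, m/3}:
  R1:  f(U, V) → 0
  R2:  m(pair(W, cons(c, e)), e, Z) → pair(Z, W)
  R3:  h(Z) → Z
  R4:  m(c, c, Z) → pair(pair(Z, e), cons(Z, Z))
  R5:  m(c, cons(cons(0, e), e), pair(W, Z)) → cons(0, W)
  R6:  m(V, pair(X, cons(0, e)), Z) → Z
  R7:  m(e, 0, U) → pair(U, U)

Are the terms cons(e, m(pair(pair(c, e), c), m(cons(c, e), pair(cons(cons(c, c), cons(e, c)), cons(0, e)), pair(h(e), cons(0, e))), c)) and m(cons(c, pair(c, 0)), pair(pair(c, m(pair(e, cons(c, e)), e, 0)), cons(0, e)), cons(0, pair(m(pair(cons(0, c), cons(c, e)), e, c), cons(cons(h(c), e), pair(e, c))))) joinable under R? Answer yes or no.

no — NF(t₁) = cons(e, c), NF(t₂) = cons(0, pair(pair(c, cons(0, c)), cons(cons(c, e), pair(e, c))))

Reduce t₁ = cons(e, m(pair(pair(c, e), c), m(cons(c, e), pair(cons(cons(c, c), cons(e, c)), cons(0, e)), pair(h(e), cons(0, e))), c)):
1. cons(e, m(pair(pair(c, e), c), m(cons(c, e), pair(cons(cons(c, c), cons(e, c)), cons(0, e)), pair(h(e), cons(0, e))), c))  →  cons(e, m(pair(pair(c, e), c), pair(h(e), cons(0, e)), c))   [R6 at 2.2]
2. cons(e, m(pair(pair(c, e), c), pair(h(e), cons(0, e)), c))  →  cons(e, c)   [R6 at 2]

Reduce t₂ = m(cons(c, pair(c, 0)), pair(pair(c, m(pair(e, cons(c, e)), e, 0)), cons(0, e)), cons(0, pair(m(pair(cons(0, c), cons(c, e)), e, c), cons(cons(h(c), e), pair(e, c))))):
1. m(cons(c, pair(c, 0)), pair(pair(c, m(pair(e, cons(c, e)), e, 0)), cons(0, e)), cons(0, pair(m(pair(cons(0, c), cons(c, e)), e, c), cons(cons(h(c), e), pair(e, c)))))  →  cons(0, pair(m(pair(cons(0, c), cons(c, e)), e, c), cons(cons(h(c), e), pair(e, c))))   [R6 at ε]
2. cons(0, pair(m(pair(cons(0, c), cons(c, e)), e, c), cons(cons(h(c), e), pair(e, c))))  →  cons(0, pair(pair(c, cons(0, c)), cons(cons(h(c), e), pair(e, c))))   [R2 at 2.1]
3. cons(0, pair(pair(c, cons(0, c)), cons(cons(h(c), e), pair(e, c))))  →  cons(0, pair(pair(c, cons(0, c)), cons(cons(c, e), pair(e, c))))   [R3 at 2.2.1.1]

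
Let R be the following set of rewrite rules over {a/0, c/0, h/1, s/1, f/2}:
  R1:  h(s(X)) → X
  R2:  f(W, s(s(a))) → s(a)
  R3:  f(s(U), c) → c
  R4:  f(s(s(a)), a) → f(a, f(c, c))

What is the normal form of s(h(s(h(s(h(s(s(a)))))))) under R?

1. s(h(s(h(s(h(s(s(a))))))))  →  s(h(s(h(s(s(a))))))   [R1 at 1]
2. s(h(s(h(s(s(a))))))  →  s(h(s(s(a))))   [R1 at 1]
3. s(h(s(s(a))))  →  s(s(a))   [R1 at 1]

s(s(a))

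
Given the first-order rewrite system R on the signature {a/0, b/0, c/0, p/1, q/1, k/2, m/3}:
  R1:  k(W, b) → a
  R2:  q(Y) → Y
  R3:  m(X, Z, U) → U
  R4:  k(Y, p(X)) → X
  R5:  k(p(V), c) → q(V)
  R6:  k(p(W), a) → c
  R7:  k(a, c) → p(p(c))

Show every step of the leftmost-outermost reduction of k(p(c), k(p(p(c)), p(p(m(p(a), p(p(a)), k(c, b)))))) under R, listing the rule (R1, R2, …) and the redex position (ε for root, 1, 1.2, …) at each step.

a

1. k(p(c), k(p(p(c)), p(p(m(p(a), p(p(a)), k(c, b))))))  →  k(p(c), p(m(p(a), p(p(a)), k(c, b))))   [R4 at 2]
2. k(p(c), p(m(p(a), p(p(a)), k(c, b))))  →  m(p(a), p(p(a)), k(c, b))   [R4 at ε]
3. m(p(a), p(p(a)), k(c, b))  →  k(c, b)   [R3 at ε]
4. k(c, b)  →  a   [R1 at ε]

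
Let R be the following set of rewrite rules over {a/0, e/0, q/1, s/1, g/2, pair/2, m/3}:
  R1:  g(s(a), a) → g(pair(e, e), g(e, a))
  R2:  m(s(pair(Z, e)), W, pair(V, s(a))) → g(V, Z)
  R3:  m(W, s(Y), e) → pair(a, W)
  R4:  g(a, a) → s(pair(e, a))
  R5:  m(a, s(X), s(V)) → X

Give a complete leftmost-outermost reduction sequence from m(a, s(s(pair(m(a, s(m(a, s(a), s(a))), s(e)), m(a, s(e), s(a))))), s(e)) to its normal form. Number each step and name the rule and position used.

s(pair(a, e))

1. m(a, s(s(pair(m(a, s(m(a, s(a), s(a))), s(e)), m(a, s(e), s(a))))), s(e))  →  s(pair(m(a, s(m(a, s(a), s(a))), s(e)), m(a, s(e), s(a))))   [R5 at ε]
2. s(pair(m(a, s(m(a, s(a), s(a))), s(e)), m(a, s(e), s(a))))  →  s(pair(m(a, s(a), s(a)), m(a, s(e), s(a))))   [R5 at 1.1]
3. s(pair(m(a, s(a), s(a)), m(a, s(e), s(a))))  →  s(pair(a, m(a, s(e), s(a))))   [R5 at 1.1]
4. s(pair(a, m(a, s(e), s(a))))  →  s(pair(a, e))   [R5 at 1.2]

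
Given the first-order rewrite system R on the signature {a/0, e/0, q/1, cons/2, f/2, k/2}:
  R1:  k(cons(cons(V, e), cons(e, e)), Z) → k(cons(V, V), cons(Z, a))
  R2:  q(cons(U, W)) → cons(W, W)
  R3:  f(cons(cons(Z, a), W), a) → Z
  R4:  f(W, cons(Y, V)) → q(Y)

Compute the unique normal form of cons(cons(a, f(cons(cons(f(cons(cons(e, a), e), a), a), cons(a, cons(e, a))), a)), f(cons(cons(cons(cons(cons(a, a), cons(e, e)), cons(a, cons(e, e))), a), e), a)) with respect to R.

1. cons(cons(a, f(cons(cons(f(cons(cons(e, a), e), a), a), cons(a, cons(e, a))), a)), f(cons(cons(cons(cons(cons(a, a), cons(e, e)), cons(a, cons(e, e))), a), e), a))  →  cons(cons(a, f(cons(cons(e, a), e), a)), f(cons(cons(cons(cons(cons(a, a), cons(e, e)), cons(a, cons(e, e))), a), e), a))   [R3 at 1.2]
2. cons(cons(a, f(cons(cons(e, a), e), a)), f(cons(cons(cons(cons(cons(a, a), cons(e, e)), cons(a, cons(e, e))), a), e), a))  →  cons(cons(a, e), f(cons(cons(cons(cons(cons(a, a), cons(e, e)), cons(a, cons(e, e))), a), e), a))   [R3 at 1.2]
3. cons(cons(a, e), f(cons(cons(cons(cons(cons(a, a), cons(e, e)), cons(a, cons(e, e))), a), e), a))  →  cons(cons(a, e), cons(cons(cons(a, a), cons(e, e)), cons(a, cons(e, e))))   [R3 at 2]

cons(cons(a, e), cons(cons(cons(a, a), cons(e, e)), cons(a, cons(e, e))))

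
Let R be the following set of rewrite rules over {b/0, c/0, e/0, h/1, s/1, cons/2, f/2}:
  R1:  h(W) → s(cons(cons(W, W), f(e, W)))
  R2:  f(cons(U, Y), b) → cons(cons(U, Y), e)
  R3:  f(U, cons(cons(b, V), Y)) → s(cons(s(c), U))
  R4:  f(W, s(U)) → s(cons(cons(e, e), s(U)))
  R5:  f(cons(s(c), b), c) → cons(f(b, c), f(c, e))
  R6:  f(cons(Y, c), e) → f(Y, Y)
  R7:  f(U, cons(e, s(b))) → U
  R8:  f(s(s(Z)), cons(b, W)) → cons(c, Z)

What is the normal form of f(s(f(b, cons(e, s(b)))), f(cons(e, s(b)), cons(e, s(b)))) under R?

1. f(s(f(b, cons(e, s(b)))), f(cons(e, s(b)), cons(e, s(b))))  →  f(s(b), f(cons(e, s(b)), cons(e, s(b))))   [R7 at 1.1]
2. f(s(b), f(cons(e, s(b)), cons(e, s(b))))  →  f(s(b), cons(e, s(b)))   [R7 at 2]
3. f(s(b), cons(e, s(b)))  →  s(b)   [R7 at ε]

s(b)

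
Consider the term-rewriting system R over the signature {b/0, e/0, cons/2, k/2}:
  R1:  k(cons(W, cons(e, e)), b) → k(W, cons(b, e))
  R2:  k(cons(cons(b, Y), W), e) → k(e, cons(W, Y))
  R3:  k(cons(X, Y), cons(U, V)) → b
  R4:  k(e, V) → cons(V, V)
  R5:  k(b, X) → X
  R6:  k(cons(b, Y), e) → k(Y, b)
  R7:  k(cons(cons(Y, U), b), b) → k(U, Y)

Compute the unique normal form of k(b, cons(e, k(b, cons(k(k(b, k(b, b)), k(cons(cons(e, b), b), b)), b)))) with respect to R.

cons(e, cons(e, b))

1. k(b, cons(e, k(b, cons(k(k(b, k(b, b)), k(cons(cons(e, b), b), b)), b))))  →  cons(e, k(b, cons(k(k(b, k(b, b)), k(cons(cons(e, b), b), b)), b)))   [R5 at ε]
2. cons(e, k(b, cons(k(k(b, k(b, b)), k(cons(cons(e, b), b), b)), b)))  →  cons(e, cons(k(k(b, k(b, b)), k(cons(cons(e, b), b), b)), b))   [R5 at 2]
3. cons(e, cons(k(k(b, k(b, b)), k(cons(cons(e, b), b), b)), b))  →  cons(e, cons(k(k(b, b), k(cons(cons(e, b), b), b)), b))   [R5 at 2.1.1]
4. cons(e, cons(k(k(b, b), k(cons(cons(e, b), b), b)), b))  →  cons(e, cons(k(b, k(cons(cons(e, b), b), b)), b))   [R5 at 2.1.1]
5. cons(e, cons(k(b, k(cons(cons(e, b), b), b)), b))  →  cons(e, cons(k(cons(cons(e, b), b), b), b))   [R5 at 2.1]
6. cons(e, cons(k(cons(cons(e, b), b), b), b))  →  cons(e, cons(k(b, e), b))   [R7 at 2.1]
7. cons(e, cons(k(b, e), b))  →  cons(e, cons(e, b))   [R5 at 2.1]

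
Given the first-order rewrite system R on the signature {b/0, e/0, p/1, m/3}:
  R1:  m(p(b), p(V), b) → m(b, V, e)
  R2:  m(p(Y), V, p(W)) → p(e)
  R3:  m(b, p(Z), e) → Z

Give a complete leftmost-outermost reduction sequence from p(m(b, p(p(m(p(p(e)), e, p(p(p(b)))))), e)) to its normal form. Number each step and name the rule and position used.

p(p(p(e)))

1. p(m(b, p(p(m(p(p(e)), e, p(p(p(b)))))), e))  →  p(p(m(p(p(e)), e, p(p(p(b))))))   [R3 at 1]
2. p(p(m(p(p(e)), e, p(p(p(b))))))  →  p(p(p(e)))   [R2 at 1.1]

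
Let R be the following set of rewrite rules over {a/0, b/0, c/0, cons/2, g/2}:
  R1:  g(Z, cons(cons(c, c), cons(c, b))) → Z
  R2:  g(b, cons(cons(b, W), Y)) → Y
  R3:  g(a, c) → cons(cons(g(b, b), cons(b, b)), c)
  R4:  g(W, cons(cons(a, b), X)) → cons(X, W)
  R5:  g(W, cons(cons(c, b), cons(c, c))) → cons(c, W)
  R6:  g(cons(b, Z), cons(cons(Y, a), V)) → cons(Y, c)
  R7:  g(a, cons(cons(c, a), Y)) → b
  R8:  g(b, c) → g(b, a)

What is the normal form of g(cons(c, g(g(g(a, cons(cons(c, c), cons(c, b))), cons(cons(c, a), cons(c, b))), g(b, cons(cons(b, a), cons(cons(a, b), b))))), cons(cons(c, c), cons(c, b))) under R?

1. g(cons(c, g(g(g(a, cons(cons(c, c), cons(c, b))), cons(cons(c, a), cons(c, b))), g(b, cons(cons(b, a), cons(cons(a, b), b))))), cons(cons(c, c), cons(c, b)))  →  cons(c, g(g(g(a, cons(cons(c, c), cons(c, b))), cons(cons(c, a), cons(c, b))), g(b, cons(cons(b, a), cons(cons(a, b), b)))))   [R1 at ε]
2. cons(c, g(g(g(a, cons(cons(c, c), cons(c, b))), cons(cons(c, a), cons(c, b))), g(b, cons(cons(b, a), cons(cons(a, b), b)))))  →  cons(c, g(g(a, cons(cons(c, a), cons(c, b))), g(b, cons(cons(b, a), cons(cons(a, b), b)))))   [R1 at 2.1.1]
3. cons(c, g(g(a, cons(cons(c, a), cons(c, b))), g(b, cons(cons(b, a), cons(cons(a, b), b)))))  →  cons(c, g(b, g(b, cons(cons(b, a), cons(cons(a, b), b)))))   [R7 at 2.1]
4. cons(c, g(b, g(b, cons(cons(b, a), cons(cons(a, b), b)))))  →  cons(c, g(b, cons(cons(a, b), b)))   [R2 at 2.2]
5. cons(c, g(b, cons(cons(a, b), b)))  →  cons(c, cons(b, b))   [R4 at 2]

cons(c, cons(b, b))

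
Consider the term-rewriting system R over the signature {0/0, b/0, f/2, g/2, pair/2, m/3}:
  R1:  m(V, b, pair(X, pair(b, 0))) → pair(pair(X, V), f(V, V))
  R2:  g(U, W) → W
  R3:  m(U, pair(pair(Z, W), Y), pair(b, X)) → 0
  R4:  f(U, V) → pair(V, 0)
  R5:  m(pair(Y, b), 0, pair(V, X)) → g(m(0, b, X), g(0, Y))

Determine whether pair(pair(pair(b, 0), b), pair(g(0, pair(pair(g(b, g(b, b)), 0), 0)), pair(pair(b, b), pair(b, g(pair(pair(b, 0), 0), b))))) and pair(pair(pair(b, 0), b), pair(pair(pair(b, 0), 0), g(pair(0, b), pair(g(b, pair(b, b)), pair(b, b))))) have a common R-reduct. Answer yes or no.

yes — NF(t₁) = pair(pair(pair(b, 0), b), pair(pair(pair(b, 0), 0), pair(pair(b, b), pair(b, b)))), NF(t₂) = pair(pair(pair(b, 0), b), pair(pair(pair(b, 0), 0), pair(pair(b, b), pair(b, b))))

Reduce t₁ = pair(pair(pair(b, 0), b), pair(g(0, pair(pair(g(b, g(b, b)), 0), 0)), pair(pair(b, b), pair(b, g(pair(pair(b, 0), 0), b))))):
1. pair(pair(pair(b, 0), b), pair(g(0, pair(pair(g(b, g(b, b)), 0), 0)), pair(pair(b, b), pair(b, g(pair(pair(b, 0), 0), b)))))  →  pair(pair(pair(b, 0), b), pair(pair(pair(g(b, g(b, b)), 0), 0), pair(pair(b, b), pair(b, g(pair(pair(b, 0), 0), b)))))   [R2 at 2.1]
2. pair(pair(pair(b, 0), b), pair(pair(pair(g(b, g(b, b)), 0), 0), pair(pair(b, b), pair(b, g(pair(pair(b, 0), 0), b)))))  →  pair(pair(pair(b, 0), b), pair(pair(pair(g(b, b), 0), 0), pair(pair(b, b), pair(b, g(pair(pair(b, 0), 0), b)))))   [R2 at 2.1.1.1]
3. pair(pair(pair(b, 0), b), pair(pair(pair(g(b, b), 0), 0), pair(pair(b, b), pair(b, g(pair(pair(b, 0), 0), b)))))  →  pair(pair(pair(b, 0), b), pair(pair(pair(b, 0), 0), pair(pair(b, b), pair(b, g(pair(pair(b, 0), 0), b)))))   [R2 at 2.1.1.1]
4. pair(pair(pair(b, 0), b), pair(pair(pair(b, 0), 0), pair(pair(b, b), pair(b, g(pair(pair(b, 0), 0), b)))))  →  pair(pair(pair(b, 0), b), pair(pair(pair(b, 0), 0), pair(pair(b, b), pair(b, b))))   [R2 at 2.2.2.2]

Reduce t₂ = pair(pair(pair(b, 0), b), pair(pair(pair(b, 0), 0), g(pair(0, b), pair(g(b, pair(b, b)), pair(b, b))))):
1. pair(pair(pair(b, 0), b), pair(pair(pair(b, 0), 0), g(pair(0, b), pair(g(b, pair(b, b)), pair(b, b)))))  →  pair(pair(pair(b, 0), b), pair(pair(pair(b, 0), 0), pair(g(b, pair(b, b)), pair(b, b))))   [R2 at 2.2]
2. pair(pair(pair(b, 0), b), pair(pair(pair(b, 0), 0), pair(g(b, pair(b, b)), pair(b, b))))  →  pair(pair(pair(b, 0), b), pair(pair(pair(b, 0), 0), pair(pair(b, b), pair(b, b))))   [R2 at 2.2.1]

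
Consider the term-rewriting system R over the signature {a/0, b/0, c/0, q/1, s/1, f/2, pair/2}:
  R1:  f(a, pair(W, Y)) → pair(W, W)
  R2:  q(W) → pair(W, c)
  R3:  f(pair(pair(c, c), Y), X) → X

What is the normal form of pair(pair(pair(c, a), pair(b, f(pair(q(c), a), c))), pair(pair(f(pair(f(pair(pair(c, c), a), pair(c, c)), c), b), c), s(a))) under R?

pair(pair(pair(c, a), pair(b, c)), pair(pair(b, c), s(a)))

1. pair(pair(pair(c, a), pair(b, f(pair(q(c), a), c))), pair(pair(f(pair(f(pair(pair(c, c), a), pair(c, c)), c), b), c), s(a)))  →  pair(pair(pair(c, a), pair(b, f(pair(pair(c, c), a), c))), pair(pair(f(pair(f(pair(pair(c, c), a), pair(c, c)), c), b), c), s(a)))   [R2 at 1.2.2.1.1]
2. pair(pair(pair(c, a), pair(b, f(pair(pair(c, c), a), c))), pair(pair(f(pair(f(pair(pair(c, c), a), pair(c, c)), c), b), c), s(a)))  →  pair(pair(pair(c, a), pair(b, c)), pair(pair(f(pair(f(pair(pair(c, c), a), pair(c, c)), c), b), c), s(a)))   [R3 at 1.2.2]
3. pair(pair(pair(c, a), pair(b, c)), pair(pair(f(pair(f(pair(pair(c, c), a), pair(c, c)), c), b), c), s(a)))  →  pair(pair(pair(c, a), pair(b, c)), pair(pair(f(pair(pair(c, c), c), b), c), s(a)))   [R3 at 2.1.1.1.1]
4. pair(pair(pair(c, a), pair(b, c)), pair(pair(f(pair(pair(c, c), c), b), c), s(a)))  →  pair(pair(pair(c, a), pair(b, c)), pair(pair(b, c), s(a)))   [R3 at 2.1.1]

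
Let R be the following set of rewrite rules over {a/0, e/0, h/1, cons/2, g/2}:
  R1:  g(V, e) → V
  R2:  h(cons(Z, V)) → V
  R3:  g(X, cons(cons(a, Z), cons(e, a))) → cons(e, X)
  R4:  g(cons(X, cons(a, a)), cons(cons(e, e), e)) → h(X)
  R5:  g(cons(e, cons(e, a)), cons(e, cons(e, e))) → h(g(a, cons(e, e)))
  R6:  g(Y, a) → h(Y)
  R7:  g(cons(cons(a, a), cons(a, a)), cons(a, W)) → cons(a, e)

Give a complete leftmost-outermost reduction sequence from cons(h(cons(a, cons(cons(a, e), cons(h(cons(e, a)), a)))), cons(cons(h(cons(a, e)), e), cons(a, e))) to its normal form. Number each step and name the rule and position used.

1. cons(h(cons(a, cons(cons(a, e), cons(h(cons(e, a)), a)))), cons(cons(h(cons(a, e)), e), cons(a, e)))  →  cons(cons(cons(a, e), cons(h(cons(e, a)), a)), cons(cons(h(cons(a, e)), e), cons(a, e)))   [R2 at 1]
2. cons(cons(cons(a, e), cons(h(cons(e, a)), a)), cons(cons(h(cons(a, e)), e), cons(a, e)))  →  cons(cons(cons(a, e), cons(a, a)), cons(cons(h(cons(a, e)), e), cons(a, e)))   [R2 at 1.2.1]
3. cons(cons(cons(a, e), cons(a, a)), cons(cons(h(cons(a, e)), e), cons(a, e)))  →  cons(cons(cons(a, e), cons(a, a)), cons(cons(e, e), cons(a, e)))   [R2 at 2.1.1]

cons(cons(cons(a, e), cons(a, a)), cons(cons(e, e), cons(a, e)))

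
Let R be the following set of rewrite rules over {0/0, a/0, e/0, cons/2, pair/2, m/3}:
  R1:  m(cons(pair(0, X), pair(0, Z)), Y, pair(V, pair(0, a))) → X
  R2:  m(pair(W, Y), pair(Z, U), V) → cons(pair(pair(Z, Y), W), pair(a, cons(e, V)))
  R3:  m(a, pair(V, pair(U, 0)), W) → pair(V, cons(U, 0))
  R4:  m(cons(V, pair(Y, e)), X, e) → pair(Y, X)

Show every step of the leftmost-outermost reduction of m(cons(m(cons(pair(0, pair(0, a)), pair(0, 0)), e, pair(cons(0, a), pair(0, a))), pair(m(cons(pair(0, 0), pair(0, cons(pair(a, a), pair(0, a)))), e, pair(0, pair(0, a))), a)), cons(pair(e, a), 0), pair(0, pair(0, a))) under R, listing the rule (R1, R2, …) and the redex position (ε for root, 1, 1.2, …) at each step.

a

1. m(cons(m(cons(pair(0, pair(0, a)), pair(0, 0)), e, pair(cons(0, a), pair(0, a))), pair(m(cons(pair(0, 0), pair(0, cons(pair(a, a), pair(0, a)))), e, pair(0, pair(0, a))), a)), cons(pair(e, a), 0), pair(0, pair(0, a)))  →  m(cons(pair(0, a), pair(m(cons(pair(0, 0), pair(0, cons(pair(a, a), pair(0, a)))), e, pair(0, pair(0, a))), a)), cons(pair(e, a), 0), pair(0, pair(0, a)))   [R1 at 1.1]
2. m(cons(pair(0, a), pair(m(cons(pair(0, 0), pair(0, cons(pair(a, a), pair(0, a)))), e, pair(0, pair(0, a))), a)), cons(pair(e, a), 0), pair(0, pair(0, a)))  →  m(cons(pair(0, a), pair(0, a)), cons(pair(e, a), 0), pair(0, pair(0, a)))   [R1 at 1.2.1]
3. m(cons(pair(0, a), pair(0, a)), cons(pair(e, a), 0), pair(0, pair(0, a)))  →  a   [R1 at ε]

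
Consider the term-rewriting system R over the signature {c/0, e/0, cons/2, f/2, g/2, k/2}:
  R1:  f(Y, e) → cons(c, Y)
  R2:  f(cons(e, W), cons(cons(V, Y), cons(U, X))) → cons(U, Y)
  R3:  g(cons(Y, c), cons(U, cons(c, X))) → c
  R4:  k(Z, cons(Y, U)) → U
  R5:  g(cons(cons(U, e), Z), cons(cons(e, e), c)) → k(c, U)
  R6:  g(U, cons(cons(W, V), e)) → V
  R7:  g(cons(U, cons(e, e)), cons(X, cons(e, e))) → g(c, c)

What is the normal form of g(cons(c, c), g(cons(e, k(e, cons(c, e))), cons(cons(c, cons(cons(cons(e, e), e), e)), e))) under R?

e

1. g(cons(c, c), g(cons(e, k(e, cons(c, e))), cons(cons(c, cons(cons(cons(e, e), e), e)), e)))  →  g(cons(c, c), cons(cons(cons(e, e), e), e))   [R6 at 2]
2. g(cons(c, c), cons(cons(cons(e, e), e), e))  →  e   [R6 at ε]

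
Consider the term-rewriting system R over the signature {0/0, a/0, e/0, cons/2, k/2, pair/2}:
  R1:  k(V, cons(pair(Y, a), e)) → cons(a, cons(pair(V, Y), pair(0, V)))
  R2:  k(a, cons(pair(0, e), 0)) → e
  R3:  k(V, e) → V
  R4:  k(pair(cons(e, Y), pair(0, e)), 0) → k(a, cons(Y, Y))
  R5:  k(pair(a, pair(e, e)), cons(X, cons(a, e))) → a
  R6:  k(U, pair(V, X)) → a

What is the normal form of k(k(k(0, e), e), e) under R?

0

1. k(k(k(0, e), e), e)  →  k(k(0, e), e)   [R3 at ε]
2. k(k(0, e), e)  →  k(0, e)   [R3 at ε]
3. k(0, e)  →  0   [R3 at ε]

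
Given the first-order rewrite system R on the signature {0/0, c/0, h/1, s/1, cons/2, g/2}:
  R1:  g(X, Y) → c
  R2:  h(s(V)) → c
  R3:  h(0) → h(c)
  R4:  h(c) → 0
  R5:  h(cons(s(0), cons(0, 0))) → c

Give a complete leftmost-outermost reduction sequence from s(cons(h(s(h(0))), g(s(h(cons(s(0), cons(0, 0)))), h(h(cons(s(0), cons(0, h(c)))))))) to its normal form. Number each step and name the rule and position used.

s(cons(c, c))

1. s(cons(h(s(h(0))), g(s(h(cons(s(0), cons(0, 0)))), h(h(cons(s(0), cons(0, h(c))))))))  →  s(cons(c, g(s(h(cons(s(0), cons(0, 0)))), h(h(cons(s(0), cons(0, h(c))))))))   [R2 at 1.1]
2. s(cons(c, g(s(h(cons(s(0), cons(0, 0)))), h(h(cons(s(0), cons(0, h(c))))))))  →  s(cons(c, c))   [R1 at 1.2]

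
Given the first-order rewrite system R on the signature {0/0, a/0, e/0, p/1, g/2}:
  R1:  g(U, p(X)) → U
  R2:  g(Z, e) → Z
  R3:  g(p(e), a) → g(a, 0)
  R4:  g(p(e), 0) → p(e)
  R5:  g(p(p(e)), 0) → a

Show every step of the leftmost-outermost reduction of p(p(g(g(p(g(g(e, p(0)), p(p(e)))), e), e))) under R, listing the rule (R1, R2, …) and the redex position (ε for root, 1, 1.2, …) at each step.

1. p(p(g(g(p(g(g(e, p(0)), p(p(e)))), e), e)))  →  p(p(g(p(g(g(e, p(0)), p(p(e)))), e)))   [R2 at 1.1]
2. p(p(g(p(g(g(e, p(0)), p(p(e)))), e)))  →  p(p(p(g(g(e, p(0)), p(p(e))))))   [R2 at 1.1]
3. p(p(p(g(g(e, p(0)), p(p(e))))))  →  p(p(p(g(e, p(0)))))   [R1 at 1.1.1]
4. p(p(p(g(e, p(0)))))  →  p(p(p(e)))   [R1 at 1.1.1]

p(p(p(e)))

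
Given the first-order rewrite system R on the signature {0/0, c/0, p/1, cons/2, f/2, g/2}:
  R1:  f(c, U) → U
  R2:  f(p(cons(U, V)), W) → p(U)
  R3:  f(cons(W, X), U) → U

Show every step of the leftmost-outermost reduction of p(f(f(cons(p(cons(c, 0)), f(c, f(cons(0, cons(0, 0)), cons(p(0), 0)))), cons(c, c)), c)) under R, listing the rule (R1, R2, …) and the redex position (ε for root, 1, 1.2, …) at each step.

1. p(f(f(cons(p(cons(c, 0)), f(c, f(cons(0, cons(0, 0)), cons(p(0), 0)))), cons(c, c)), c))  →  p(f(cons(c, c), c))   [R3 at 1.1]
2. p(f(cons(c, c), c))  →  p(c)   [R3 at 1]

p(c)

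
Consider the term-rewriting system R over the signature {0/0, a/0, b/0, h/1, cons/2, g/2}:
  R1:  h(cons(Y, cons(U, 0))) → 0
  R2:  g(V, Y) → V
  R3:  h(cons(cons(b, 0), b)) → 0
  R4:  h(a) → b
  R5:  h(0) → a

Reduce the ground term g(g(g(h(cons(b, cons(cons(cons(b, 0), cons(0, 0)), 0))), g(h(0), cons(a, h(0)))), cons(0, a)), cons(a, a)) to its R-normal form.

1. g(g(g(h(cons(b, cons(cons(cons(b, 0), cons(0, 0)), 0))), g(h(0), cons(a, h(0)))), cons(0, a)), cons(a, a))  →  g(g(h(cons(b, cons(cons(cons(b, 0), cons(0, 0)), 0))), g(h(0), cons(a, h(0)))), cons(0, a))   [R2 at ε]
2. g(g(h(cons(b, cons(cons(cons(b, 0), cons(0, 0)), 0))), g(h(0), cons(a, h(0)))), cons(0, a))  →  g(h(cons(b, cons(cons(cons(b, 0), cons(0, 0)), 0))), g(h(0), cons(a, h(0))))   [R2 at ε]
3. g(h(cons(b, cons(cons(cons(b, 0), cons(0, 0)), 0))), g(h(0), cons(a, h(0))))  →  h(cons(b, cons(cons(cons(b, 0), cons(0, 0)), 0)))   [R2 at ε]
4. h(cons(b, cons(cons(cons(b, 0), cons(0, 0)), 0)))  →  0   [R1 at ε]

0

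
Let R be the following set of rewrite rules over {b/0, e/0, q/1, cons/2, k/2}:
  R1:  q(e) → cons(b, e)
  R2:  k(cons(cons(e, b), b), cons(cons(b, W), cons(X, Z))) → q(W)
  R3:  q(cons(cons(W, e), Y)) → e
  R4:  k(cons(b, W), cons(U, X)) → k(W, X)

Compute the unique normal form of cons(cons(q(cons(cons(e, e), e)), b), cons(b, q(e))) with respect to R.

cons(cons(e, b), cons(b, cons(b, e)))

1. cons(cons(q(cons(cons(e, e), e)), b), cons(b, q(e)))  →  cons(cons(e, b), cons(b, q(e)))   [R3 at 1.1]
2. cons(cons(e, b), cons(b, q(e)))  →  cons(cons(e, b), cons(b, cons(b, e)))   [R1 at 2.2]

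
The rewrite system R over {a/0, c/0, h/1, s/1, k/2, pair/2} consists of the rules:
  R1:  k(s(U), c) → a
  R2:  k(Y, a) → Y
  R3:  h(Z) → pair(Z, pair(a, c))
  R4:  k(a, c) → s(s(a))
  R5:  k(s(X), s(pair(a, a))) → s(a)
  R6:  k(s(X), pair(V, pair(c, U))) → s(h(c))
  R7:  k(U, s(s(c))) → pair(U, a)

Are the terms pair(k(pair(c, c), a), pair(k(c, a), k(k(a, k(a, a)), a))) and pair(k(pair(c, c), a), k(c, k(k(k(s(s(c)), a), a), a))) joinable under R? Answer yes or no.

yes — NF(t₁) = pair(pair(c, c), pair(c, a)), NF(t₂) = pair(pair(c, c), pair(c, a))

Reduce t₁ = pair(k(pair(c, c), a), pair(k(c, a), k(k(a, k(a, a)), a))):
1. pair(k(pair(c, c), a), pair(k(c, a), k(k(a, k(a, a)), a)))  →  pair(pair(c, c), pair(k(c, a), k(k(a, k(a, a)), a)))   [R2 at 1]
2. pair(pair(c, c), pair(k(c, a), k(k(a, k(a, a)), a)))  →  pair(pair(c, c), pair(c, k(k(a, k(a, a)), a)))   [R2 at 2.1]
3. pair(pair(c, c), pair(c, k(k(a, k(a, a)), a)))  →  pair(pair(c, c), pair(c, k(a, k(a, a))))   [R2 at 2.2]
4. pair(pair(c, c), pair(c, k(a, k(a, a))))  →  pair(pair(c, c), pair(c, k(a, a)))   [R2 at 2.2.2]
5. pair(pair(c, c), pair(c, k(a, a)))  →  pair(pair(c, c), pair(c, a))   [R2 at 2.2]

Reduce t₂ = pair(k(pair(c, c), a), k(c, k(k(k(s(s(c)), a), a), a))):
1. pair(k(pair(c, c), a), k(c, k(k(k(s(s(c)), a), a), a)))  →  pair(pair(c, c), k(c, k(k(k(s(s(c)), a), a), a)))   [R2 at 1]
2. pair(pair(c, c), k(c, k(k(k(s(s(c)), a), a), a)))  →  pair(pair(c, c), k(c, k(k(s(s(c)), a), a)))   [R2 at 2.2]
3. pair(pair(c, c), k(c, k(k(s(s(c)), a), a)))  →  pair(pair(c, c), k(c, k(s(s(c)), a)))   [R2 at 2.2]
4. pair(pair(c, c), k(c, k(s(s(c)), a)))  →  pair(pair(c, c), k(c, s(s(c))))   [R2 at 2.2]
5. pair(pair(c, c), k(c, s(s(c))))  →  pair(pair(c, c), pair(c, a))   [R7 at 2]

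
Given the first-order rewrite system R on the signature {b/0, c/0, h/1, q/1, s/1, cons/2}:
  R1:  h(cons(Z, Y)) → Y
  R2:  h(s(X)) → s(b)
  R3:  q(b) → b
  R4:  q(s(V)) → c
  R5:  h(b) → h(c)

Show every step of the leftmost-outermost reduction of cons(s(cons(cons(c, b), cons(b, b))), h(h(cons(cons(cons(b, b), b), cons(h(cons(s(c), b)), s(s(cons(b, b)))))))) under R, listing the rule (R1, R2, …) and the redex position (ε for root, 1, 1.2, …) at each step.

cons(s(cons(cons(c, b), cons(b, b))), s(s(cons(b, b))))

1. cons(s(cons(cons(c, b), cons(b, b))), h(h(cons(cons(cons(b, b), b), cons(h(cons(s(c), b)), s(s(cons(b, b))))))))  →  cons(s(cons(cons(c, b), cons(b, b))), h(cons(h(cons(s(c), b)), s(s(cons(b, b))))))   [R1 at 2.1]
2. cons(s(cons(cons(c, b), cons(b, b))), h(cons(h(cons(s(c), b)), s(s(cons(b, b))))))  →  cons(s(cons(cons(c, b), cons(b, b))), s(s(cons(b, b))))   [R1 at 2]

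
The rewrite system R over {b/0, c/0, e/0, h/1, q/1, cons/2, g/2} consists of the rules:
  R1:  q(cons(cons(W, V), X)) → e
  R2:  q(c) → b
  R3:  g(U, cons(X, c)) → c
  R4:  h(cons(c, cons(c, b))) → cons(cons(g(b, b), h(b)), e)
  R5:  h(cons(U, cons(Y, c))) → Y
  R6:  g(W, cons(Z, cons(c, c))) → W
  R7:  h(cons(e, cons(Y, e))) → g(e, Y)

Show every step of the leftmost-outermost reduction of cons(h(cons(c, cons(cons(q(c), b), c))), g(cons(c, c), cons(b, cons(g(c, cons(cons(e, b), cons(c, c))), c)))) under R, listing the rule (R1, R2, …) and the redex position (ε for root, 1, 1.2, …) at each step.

1. cons(h(cons(c, cons(cons(q(c), b), c))), g(cons(c, c), cons(b, cons(g(c, cons(cons(e, b), cons(c, c))), c))))  →  cons(cons(q(c), b), g(cons(c, c), cons(b, cons(g(c, cons(cons(e, b), cons(c, c))), c))))   [R5 at 1]
2. cons(cons(q(c), b), g(cons(c, c), cons(b, cons(g(c, cons(cons(e, b), cons(c, c))), c))))  →  cons(cons(b, b), g(cons(c, c), cons(b, cons(g(c, cons(cons(e, b), cons(c, c))), c))))   [R2 at 1.1]
3. cons(cons(b, b), g(cons(c, c), cons(b, cons(g(c, cons(cons(e, b), cons(c, c))), c))))  →  cons(cons(b, b), g(cons(c, c), cons(b, cons(c, c))))   [R6 at 2.2.2.1]
4. cons(cons(b, b), g(cons(c, c), cons(b, cons(c, c))))  →  cons(cons(b, b), cons(c, c))   [R6 at 2]

cons(cons(b, b), cons(c, c))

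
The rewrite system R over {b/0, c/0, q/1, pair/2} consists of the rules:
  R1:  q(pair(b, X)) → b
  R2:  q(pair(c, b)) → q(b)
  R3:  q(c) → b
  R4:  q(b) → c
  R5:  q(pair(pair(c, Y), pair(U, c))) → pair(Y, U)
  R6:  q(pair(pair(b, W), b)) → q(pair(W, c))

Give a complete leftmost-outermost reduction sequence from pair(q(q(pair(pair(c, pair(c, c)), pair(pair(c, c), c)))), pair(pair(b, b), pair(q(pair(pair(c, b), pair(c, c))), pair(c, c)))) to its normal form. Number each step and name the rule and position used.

1. pair(q(q(pair(pair(c, pair(c, c)), pair(pair(c, c), c)))), pair(pair(b, b), pair(q(pair(pair(c, b), pair(c, c))), pair(c, c))))  →  pair(q(pair(pair(c, c), pair(c, c))), pair(pair(b, b), pair(q(pair(pair(c, b), pair(c, c))), pair(c, c))))   [R5 at 1.1]
2. pair(q(pair(pair(c, c), pair(c, c))), pair(pair(b, b), pair(q(pair(pair(c, b), pair(c, c))), pair(c, c))))  →  pair(pair(c, c), pair(pair(b, b), pair(q(pair(pair(c, b), pair(c, c))), pair(c, c))))   [R5 at 1]
3. pair(pair(c, c), pair(pair(b, b), pair(q(pair(pair(c, b), pair(c, c))), pair(c, c))))  →  pair(pair(c, c), pair(pair(b, b), pair(pair(b, c), pair(c, c))))   [R5 at 2.2.1]

pair(pair(c, c), pair(pair(b, b), pair(pair(b, c), pair(c, c))))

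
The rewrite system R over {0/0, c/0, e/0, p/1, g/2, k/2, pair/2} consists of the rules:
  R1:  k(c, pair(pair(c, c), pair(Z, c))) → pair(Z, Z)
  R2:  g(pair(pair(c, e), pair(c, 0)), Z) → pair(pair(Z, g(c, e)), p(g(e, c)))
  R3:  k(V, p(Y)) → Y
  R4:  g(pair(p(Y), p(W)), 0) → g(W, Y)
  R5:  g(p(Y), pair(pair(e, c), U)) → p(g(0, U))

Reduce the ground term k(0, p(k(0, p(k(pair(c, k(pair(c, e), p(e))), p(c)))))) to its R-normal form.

c

1. k(0, p(k(0, p(k(pair(c, k(pair(c, e), p(e))), p(c))))))  →  k(0, p(k(pair(c, k(pair(c, e), p(e))), p(c))))   [R3 at ε]
2. k(0, p(k(pair(c, k(pair(c, e), p(e))), p(c))))  →  k(pair(c, k(pair(c, e), p(e))), p(c))   [R3 at ε]
3. k(pair(c, k(pair(c, e), p(e))), p(c))  →  c   [R3 at ε]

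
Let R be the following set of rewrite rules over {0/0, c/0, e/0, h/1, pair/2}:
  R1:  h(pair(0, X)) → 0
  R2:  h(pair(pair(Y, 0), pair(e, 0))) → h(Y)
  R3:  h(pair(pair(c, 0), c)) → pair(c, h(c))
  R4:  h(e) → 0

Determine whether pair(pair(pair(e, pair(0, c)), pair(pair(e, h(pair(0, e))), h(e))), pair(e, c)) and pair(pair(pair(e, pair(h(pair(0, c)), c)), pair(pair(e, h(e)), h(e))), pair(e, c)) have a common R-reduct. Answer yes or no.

yes — NF(t₁) = pair(pair(pair(e, pair(0, c)), pair(pair(e, 0), 0)), pair(e, c)), NF(t₂) = pair(pair(pair(e, pair(0, c)), pair(pair(e, 0), 0)), pair(e, c))

Reduce t₁ = pair(pair(pair(e, pair(0, c)), pair(pair(e, h(pair(0, e))), h(e))), pair(e, c)):
1. pair(pair(pair(e, pair(0, c)), pair(pair(e, h(pair(0, e))), h(e))), pair(e, c))  →  pair(pair(pair(e, pair(0, c)), pair(pair(e, 0), h(e))), pair(e, c))   [R1 at 1.2.1.2]
2. pair(pair(pair(e, pair(0, c)), pair(pair(e, 0), h(e))), pair(e, c))  →  pair(pair(pair(e, pair(0, c)), pair(pair(e, 0), 0)), pair(e, c))   [R4 at 1.2.2]

Reduce t₂ = pair(pair(pair(e, pair(h(pair(0, c)), c)), pair(pair(e, h(e)), h(e))), pair(e, c)):
1. pair(pair(pair(e, pair(h(pair(0, c)), c)), pair(pair(e, h(e)), h(e))), pair(e, c))  →  pair(pair(pair(e, pair(0, c)), pair(pair(e, h(e)), h(e))), pair(e, c))   [R1 at 1.1.2.1]
2. pair(pair(pair(e, pair(0, c)), pair(pair(e, h(e)), h(e))), pair(e, c))  →  pair(pair(pair(e, pair(0, c)), pair(pair(e, 0), h(e))), pair(e, c))   [R4 at 1.2.1.2]
3. pair(pair(pair(e, pair(0, c)), pair(pair(e, 0), h(e))), pair(e, c))  →  pair(pair(pair(e, pair(0, c)), pair(pair(e, 0), 0)), pair(e, c))   [R4 at 1.2.2]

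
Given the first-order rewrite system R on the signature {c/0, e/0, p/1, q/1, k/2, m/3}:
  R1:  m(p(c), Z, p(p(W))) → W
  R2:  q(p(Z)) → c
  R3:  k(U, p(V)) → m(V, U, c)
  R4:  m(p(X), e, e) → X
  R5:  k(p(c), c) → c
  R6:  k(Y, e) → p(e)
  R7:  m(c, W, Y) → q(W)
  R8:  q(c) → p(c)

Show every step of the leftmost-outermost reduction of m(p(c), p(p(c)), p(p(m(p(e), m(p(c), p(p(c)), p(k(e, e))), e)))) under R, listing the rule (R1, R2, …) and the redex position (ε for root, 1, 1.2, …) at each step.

e

1. m(p(c), p(p(c)), p(p(m(p(e), m(p(c), p(p(c)), p(k(e, e))), e))))  →  m(p(e), m(p(c), p(p(c)), p(k(e, e))), e)   [R1 at ε]
2. m(p(e), m(p(c), p(p(c)), p(k(e, e))), e)  →  m(p(e), m(p(c), p(p(c)), p(p(e))), e)   [R6 at 2.3.1]
3. m(p(e), m(p(c), p(p(c)), p(p(e))), e)  →  m(p(e), e, e)   [R1 at 2]
4. m(p(e), e, e)  →  e   [R4 at ε]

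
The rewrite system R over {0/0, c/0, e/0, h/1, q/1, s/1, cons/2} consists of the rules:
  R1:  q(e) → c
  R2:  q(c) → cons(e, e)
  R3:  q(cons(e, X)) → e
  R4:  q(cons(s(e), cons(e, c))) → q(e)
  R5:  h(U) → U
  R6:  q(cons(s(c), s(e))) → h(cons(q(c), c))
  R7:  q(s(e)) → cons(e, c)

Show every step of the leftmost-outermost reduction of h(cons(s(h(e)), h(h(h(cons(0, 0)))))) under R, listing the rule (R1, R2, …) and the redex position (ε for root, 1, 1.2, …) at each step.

cons(s(e), cons(0, 0))

1. h(cons(s(h(e)), h(h(h(cons(0, 0))))))  →  cons(s(h(e)), h(h(h(cons(0, 0)))))   [R5 at ε]
2. cons(s(h(e)), h(h(h(cons(0, 0)))))  →  cons(s(e), h(h(h(cons(0, 0)))))   [R5 at 1.1]
3. cons(s(e), h(h(h(cons(0, 0)))))  →  cons(s(e), h(h(cons(0, 0))))   [R5 at 2]
4. cons(s(e), h(h(cons(0, 0))))  →  cons(s(e), h(cons(0, 0)))   [R5 at 2]
5. cons(s(e), h(cons(0, 0)))  →  cons(s(e), cons(0, 0))   [R5 at 2]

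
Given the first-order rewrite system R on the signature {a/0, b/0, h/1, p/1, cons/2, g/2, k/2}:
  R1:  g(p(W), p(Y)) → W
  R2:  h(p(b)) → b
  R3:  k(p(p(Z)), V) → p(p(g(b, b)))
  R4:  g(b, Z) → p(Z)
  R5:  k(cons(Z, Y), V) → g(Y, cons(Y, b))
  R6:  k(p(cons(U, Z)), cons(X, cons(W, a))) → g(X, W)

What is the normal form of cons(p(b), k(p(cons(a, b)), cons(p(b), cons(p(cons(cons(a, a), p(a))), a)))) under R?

1. cons(p(b), k(p(cons(a, b)), cons(p(b), cons(p(cons(cons(a, a), p(a))), a))))  →  cons(p(b), g(p(b), p(cons(cons(a, a), p(a)))))   [R6 at 2]
2. cons(p(b), g(p(b), p(cons(cons(a, a), p(a)))))  →  cons(p(b), b)   [R1 at 2]

cons(p(b), b)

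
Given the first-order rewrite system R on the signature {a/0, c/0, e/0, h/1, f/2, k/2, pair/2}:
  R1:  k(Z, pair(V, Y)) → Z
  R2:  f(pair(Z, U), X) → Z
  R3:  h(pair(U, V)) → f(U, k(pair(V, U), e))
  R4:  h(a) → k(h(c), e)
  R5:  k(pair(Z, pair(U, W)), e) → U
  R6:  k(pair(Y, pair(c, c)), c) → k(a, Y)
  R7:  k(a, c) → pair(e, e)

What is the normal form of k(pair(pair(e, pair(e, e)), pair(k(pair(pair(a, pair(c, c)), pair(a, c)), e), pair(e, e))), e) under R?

1. k(pair(pair(e, pair(e, e)), pair(k(pair(pair(a, pair(c, c)), pair(a, c)), e), pair(e, e))), e)  →  k(pair(pair(a, pair(c, c)), pair(a, c)), e)   [R5 at ε]
2. k(pair(pair(a, pair(c, c)), pair(a, c)), e)  →  a   [R5 at ε]

a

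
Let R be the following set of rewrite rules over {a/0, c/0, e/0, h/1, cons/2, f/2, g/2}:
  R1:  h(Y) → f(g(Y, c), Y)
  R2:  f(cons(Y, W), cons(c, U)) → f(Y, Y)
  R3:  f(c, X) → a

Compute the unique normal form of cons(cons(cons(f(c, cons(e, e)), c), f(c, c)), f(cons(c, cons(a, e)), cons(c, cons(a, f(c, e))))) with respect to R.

cons(cons(cons(a, c), a), a)

1. cons(cons(cons(f(c, cons(e, e)), c), f(c, c)), f(cons(c, cons(a, e)), cons(c, cons(a, f(c, e)))))  →  cons(cons(cons(a, c), f(c, c)), f(cons(c, cons(a, e)), cons(c, cons(a, f(c, e)))))   [R3 at 1.1.1]
2. cons(cons(cons(a, c), f(c, c)), f(cons(c, cons(a, e)), cons(c, cons(a, f(c, e)))))  →  cons(cons(cons(a, c), a), f(cons(c, cons(a, e)), cons(c, cons(a, f(c, e)))))   [R3 at 1.2]
3. cons(cons(cons(a, c), a), f(cons(c, cons(a, e)), cons(c, cons(a, f(c, e)))))  →  cons(cons(cons(a, c), a), f(c, c))   [R2 at 2]
4. cons(cons(cons(a, c), a), f(c, c))  →  cons(cons(cons(a, c), a), a)   [R3 at 2]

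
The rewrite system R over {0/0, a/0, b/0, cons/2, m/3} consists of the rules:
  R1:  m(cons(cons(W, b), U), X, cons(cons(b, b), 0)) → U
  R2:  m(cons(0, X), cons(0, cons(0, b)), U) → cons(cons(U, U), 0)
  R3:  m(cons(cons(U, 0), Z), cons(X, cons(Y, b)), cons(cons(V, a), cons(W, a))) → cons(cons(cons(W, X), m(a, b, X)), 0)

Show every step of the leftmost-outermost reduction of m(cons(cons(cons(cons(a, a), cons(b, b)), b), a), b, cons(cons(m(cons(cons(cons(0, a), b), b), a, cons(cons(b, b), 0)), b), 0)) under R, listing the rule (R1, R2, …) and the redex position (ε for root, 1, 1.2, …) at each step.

1. m(cons(cons(cons(cons(a, a), cons(b, b)), b), a), b, cons(cons(m(cons(cons(cons(0, a), b), b), a, cons(cons(b, b), 0)), b), 0))  →  m(cons(cons(cons(cons(a, a), cons(b, b)), b), a), b, cons(cons(b, b), 0))   [R1 at 3.1.1]
2. m(cons(cons(cons(cons(a, a), cons(b, b)), b), a), b, cons(cons(b, b), 0))  →  a   [R1 at ε]

a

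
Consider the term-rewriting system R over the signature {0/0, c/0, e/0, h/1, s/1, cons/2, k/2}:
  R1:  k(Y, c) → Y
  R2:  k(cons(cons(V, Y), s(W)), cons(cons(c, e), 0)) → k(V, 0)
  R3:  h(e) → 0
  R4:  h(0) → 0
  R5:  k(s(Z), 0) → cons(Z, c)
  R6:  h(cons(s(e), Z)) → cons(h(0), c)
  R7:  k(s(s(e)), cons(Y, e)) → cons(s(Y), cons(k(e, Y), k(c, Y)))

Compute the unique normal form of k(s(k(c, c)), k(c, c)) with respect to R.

1. k(s(k(c, c)), k(c, c))  →  k(s(c), k(c, c))   [R1 at 1.1]
2. k(s(c), k(c, c))  →  k(s(c), c)   [R1 at 2]
3. k(s(c), c)  →  s(c)   [R1 at ε]

s(c)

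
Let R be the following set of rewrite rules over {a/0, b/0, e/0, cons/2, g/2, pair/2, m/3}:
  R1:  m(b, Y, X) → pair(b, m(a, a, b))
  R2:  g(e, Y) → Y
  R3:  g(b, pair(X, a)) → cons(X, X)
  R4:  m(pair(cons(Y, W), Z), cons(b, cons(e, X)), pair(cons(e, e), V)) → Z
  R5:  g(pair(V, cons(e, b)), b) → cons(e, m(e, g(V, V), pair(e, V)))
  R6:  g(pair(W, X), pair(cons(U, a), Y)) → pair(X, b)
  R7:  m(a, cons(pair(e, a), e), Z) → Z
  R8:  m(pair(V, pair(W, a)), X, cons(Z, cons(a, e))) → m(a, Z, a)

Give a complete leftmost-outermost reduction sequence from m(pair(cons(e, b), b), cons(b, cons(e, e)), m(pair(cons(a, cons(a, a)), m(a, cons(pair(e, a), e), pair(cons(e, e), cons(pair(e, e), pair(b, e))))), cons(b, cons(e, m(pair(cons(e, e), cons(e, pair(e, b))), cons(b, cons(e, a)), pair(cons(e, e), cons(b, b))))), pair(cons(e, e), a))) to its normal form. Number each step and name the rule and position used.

b

1. m(pair(cons(e, b), b), cons(b, cons(e, e)), m(pair(cons(a, cons(a, a)), m(a, cons(pair(e, a), e), pair(cons(e, e), cons(pair(e, e), pair(b, e))))), cons(b, cons(e, m(pair(cons(e, e), cons(e, pair(e, b))), cons(b, cons(e, a)), pair(cons(e, e), cons(b, b))))), pair(cons(e, e), a)))  →  m(pair(cons(e, b), b), cons(b, cons(e, e)), m(a, cons(pair(e, a), e), pair(cons(e, e), cons(pair(e, e), pair(b, e)))))   [R4 at 3]
2. m(pair(cons(e, b), b), cons(b, cons(e, e)), m(a, cons(pair(e, a), e), pair(cons(e, e), cons(pair(e, e), pair(b, e)))))  →  m(pair(cons(e, b), b), cons(b, cons(e, e)), pair(cons(e, e), cons(pair(e, e), pair(b, e))))   [R7 at 3]
3. m(pair(cons(e, b), b), cons(b, cons(e, e)), pair(cons(e, e), cons(pair(e, e), pair(b, e))))  →  b   [R4 at ε]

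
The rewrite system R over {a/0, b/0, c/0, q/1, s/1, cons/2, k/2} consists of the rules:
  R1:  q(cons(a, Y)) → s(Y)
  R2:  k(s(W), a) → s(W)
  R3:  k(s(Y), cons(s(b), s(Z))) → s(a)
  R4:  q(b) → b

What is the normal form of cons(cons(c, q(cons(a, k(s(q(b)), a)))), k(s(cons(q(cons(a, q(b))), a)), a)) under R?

1. cons(cons(c, q(cons(a, k(s(q(b)), a)))), k(s(cons(q(cons(a, q(b))), a)), a))  →  cons(cons(c, s(k(s(q(b)), a))), k(s(cons(q(cons(a, q(b))), a)), a))   [R1 at 1.2]
2. cons(cons(c, s(k(s(q(b)), a))), k(s(cons(q(cons(a, q(b))), a)), a))  →  cons(cons(c, s(s(q(b)))), k(s(cons(q(cons(a, q(b))), a)), a))   [R2 at 1.2.1]
3. cons(cons(c, s(s(q(b)))), k(s(cons(q(cons(a, q(b))), a)), a))  →  cons(cons(c, s(s(b))), k(s(cons(q(cons(a, q(b))), a)), a))   [R4 at 1.2.1.1]
4. cons(cons(c, s(s(b))), k(s(cons(q(cons(a, q(b))), a)), a))  →  cons(cons(c, s(s(b))), s(cons(q(cons(a, q(b))), a)))   [R2 at 2]
5. cons(cons(c, s(s(b))), s(cons(q(cons(a, q(b))), a)))  →  cons(cons(c, s(s(b))), s(cons(s(q(b)), a)))   [R1 at 2.1.1]
6. cons(cons(c, s(s(b))), s(cons(s(q(b)), a)))  →  cons(cons(c, s(s(b))), s(cons(s(b), a)))   [R4 at 2.1.1.1]

cons(cons(c, s(s(b))), s(cons(s(b), a)))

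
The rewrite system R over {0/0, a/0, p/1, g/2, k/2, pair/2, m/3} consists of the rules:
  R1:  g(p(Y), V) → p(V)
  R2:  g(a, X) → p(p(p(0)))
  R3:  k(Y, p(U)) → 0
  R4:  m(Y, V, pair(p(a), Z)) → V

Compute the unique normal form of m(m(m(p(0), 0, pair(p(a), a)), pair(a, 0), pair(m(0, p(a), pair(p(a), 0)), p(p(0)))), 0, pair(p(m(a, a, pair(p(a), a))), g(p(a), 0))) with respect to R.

0

1. m(m(m(p(0), 0, pair(p(a), a)), pair(a, 0), pair(m(0, p(a), pair(p(a), 0)), p(p(0)))), 0, pair(p(m(a, a, pair(p(a), a))), g(p(a), 0)))  →  m(m(0, pair(a, 0), pair(m(0, p(a), pair(p(a), 0)), p(p(0)))), 0, pair(p(m(a, a, pair(p(a), a))), g(p(a), 0)))   [R4 at 1.1]
2. m(m(0, pair(a, 0), pair(m(0, p(a), pair(p(a), 0)), p(p(0)))), 0, pair(p(m(a, a, pair(p(a), a))), g(p(a), 0)))  →  m(m(0, pair(a, 0), pair(p(a), p(p(0)))), 0, pair(p(m(a, a, pair(p(a), a))), g(p(a), 0)))   [R4 at 1.3.1]
3. m(m(0, pair(a, 0), pair(p(a), p(p(0)))), 0, pair(p(m(a, a, pair(p(a), a))), g(p(a), 0)))  →  m(pair(a, 0), 0, pair(p(m(a, a, pair(p(a), a))), g(p(a), 0)))   [R4 at 1]
4. m(pair(a, 0), 0, pair(p(m(a, a, pair(p(a), a))), g(p(a), 0)))  →  m(pair(a, 0), 0, pair(p(a), g(p(a), 0)))   [R4 at 3.1.1]
5. m(pair(a, 0), 0, pair(p(a), g(p(a), 0)))  →  0   [R4 at ε]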